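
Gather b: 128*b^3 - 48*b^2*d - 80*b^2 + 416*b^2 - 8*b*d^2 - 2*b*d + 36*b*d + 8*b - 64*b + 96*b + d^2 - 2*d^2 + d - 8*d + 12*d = 128*b^3 + b^2*(336 - 48*d) + b*(-8*d^2 + 34*d + 40) - d^2 + 5*d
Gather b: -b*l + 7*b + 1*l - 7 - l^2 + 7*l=b*(7 - l) - l^2 + 8*l - 7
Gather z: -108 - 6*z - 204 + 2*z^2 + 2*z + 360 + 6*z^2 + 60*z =8*z^2 + 56*z + 48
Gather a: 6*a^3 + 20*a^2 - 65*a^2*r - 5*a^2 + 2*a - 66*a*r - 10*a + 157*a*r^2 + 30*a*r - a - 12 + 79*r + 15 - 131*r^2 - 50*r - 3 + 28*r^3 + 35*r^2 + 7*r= 6*a^3 + a^2*(15 - 65*r) + a*(157*r^2 - 36*r - 9) + 28*r^3 - 96*r^2 + 36*r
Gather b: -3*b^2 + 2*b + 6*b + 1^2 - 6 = -3*b^2 + 8*b - 5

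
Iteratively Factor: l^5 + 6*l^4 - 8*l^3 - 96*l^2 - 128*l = (l + 4)*(l^4 + 2*l^3 - 16*l^2 - 32*l) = l*(l + 4)*(l^3 + 2*l^2 - 16*l - 32) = l*(l + 2)*(l + 4)*(l^2 - 16) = l*(l - 4)*(l + 2)*(l + 4)*(l + 4)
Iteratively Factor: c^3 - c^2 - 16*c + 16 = (c - 4)*(c^2 + 3*c - 4) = (c - 4)*(c - 1)*(c + 4)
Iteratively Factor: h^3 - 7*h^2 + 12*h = (h)*(h^2 - 7*h + 12) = h*(h - 4)*(h - 3)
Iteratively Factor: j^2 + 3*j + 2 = (j + 2)*(j + 1)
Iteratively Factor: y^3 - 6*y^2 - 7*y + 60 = (y - 5)*(y^2 - y - 12) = (y - 5)*(y + 3)*(y - 4)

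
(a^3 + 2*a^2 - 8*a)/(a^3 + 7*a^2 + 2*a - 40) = a/(a + 5)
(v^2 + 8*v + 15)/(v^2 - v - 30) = (v + 3)/(v - 6)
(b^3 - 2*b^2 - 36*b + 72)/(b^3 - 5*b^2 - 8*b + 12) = (b^2 + 4*b - 12)/(b^2 + b - 2)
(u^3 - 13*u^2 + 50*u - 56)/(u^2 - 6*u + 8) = u - 7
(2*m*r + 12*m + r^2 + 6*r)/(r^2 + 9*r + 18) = (2*m + r)/(r + 3)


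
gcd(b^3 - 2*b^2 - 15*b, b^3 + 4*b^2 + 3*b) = b^2 + 3*b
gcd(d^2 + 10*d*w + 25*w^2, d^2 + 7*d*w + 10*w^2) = d + 5*w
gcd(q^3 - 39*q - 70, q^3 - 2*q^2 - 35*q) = q^2 - 2*q - 35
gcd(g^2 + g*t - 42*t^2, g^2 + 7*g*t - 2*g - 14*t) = g + 7*t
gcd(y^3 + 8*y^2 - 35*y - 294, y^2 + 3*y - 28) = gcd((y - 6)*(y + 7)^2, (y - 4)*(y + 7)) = y + 7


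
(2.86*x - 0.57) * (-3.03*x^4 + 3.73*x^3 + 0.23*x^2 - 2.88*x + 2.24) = -8.6658*x^5 + 12.3949*x^4 - 1.4683*x^3 - 8.3679*x^2 + 8.048*x - 1.2768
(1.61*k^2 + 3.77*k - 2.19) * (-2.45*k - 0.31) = -3.9445*k^3 - 9.7356*k^2 + 4.1968*k + 0.6789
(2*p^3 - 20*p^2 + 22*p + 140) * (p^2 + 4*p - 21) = 2*p^5 - 12*p^4 - 100*p^3 + 648*p^2 + 98*p - 2940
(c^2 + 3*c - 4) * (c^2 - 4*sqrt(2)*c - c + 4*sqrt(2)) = c^4 - 4*sqrt(2)*c^3 + 2*c^3 - 8*sqrt(2)*c^2 - 7*c^2 + 4*c + 28*sqrt(2)*c - 16*sqrt(2)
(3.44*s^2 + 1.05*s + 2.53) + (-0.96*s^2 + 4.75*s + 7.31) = 2.48*s^2 + 5.8*s + 9.84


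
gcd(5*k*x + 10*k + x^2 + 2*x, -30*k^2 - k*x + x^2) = 5*k + x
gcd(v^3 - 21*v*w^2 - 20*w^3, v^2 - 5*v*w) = v - 5*w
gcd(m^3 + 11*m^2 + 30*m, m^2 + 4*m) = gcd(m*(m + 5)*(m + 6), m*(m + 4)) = m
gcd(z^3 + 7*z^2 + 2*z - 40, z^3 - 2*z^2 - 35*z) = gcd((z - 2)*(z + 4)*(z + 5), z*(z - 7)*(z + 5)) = z + 5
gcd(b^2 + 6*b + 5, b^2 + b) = b + 1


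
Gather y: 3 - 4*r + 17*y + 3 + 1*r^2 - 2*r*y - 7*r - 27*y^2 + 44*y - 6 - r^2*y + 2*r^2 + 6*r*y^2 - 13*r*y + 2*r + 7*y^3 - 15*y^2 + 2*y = 3*r^2 - 9*r + 7*y^3 + y^2*(6*r - 42) + y*(-r^2 - 15*r + 63)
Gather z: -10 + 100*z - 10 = 100*z - 20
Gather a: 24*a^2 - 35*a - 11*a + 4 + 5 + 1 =24*a^2 - 46*a + 10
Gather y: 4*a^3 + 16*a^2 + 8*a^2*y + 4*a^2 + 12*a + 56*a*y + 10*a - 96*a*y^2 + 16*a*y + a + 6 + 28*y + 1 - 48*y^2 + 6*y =4*a^3 + 20*a^2 + 23*a + y^2*(-96*a - 48) + y*(8*a^2 + 72*a + 34) + 7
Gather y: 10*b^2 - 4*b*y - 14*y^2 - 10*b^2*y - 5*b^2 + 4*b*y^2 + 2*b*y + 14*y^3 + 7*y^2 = 5*b^2 + 14*y^3 + y^2*(4*b - 7) + y*(-10*b^2 - 2*b)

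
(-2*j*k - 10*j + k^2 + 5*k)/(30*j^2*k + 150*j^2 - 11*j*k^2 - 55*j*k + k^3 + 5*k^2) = (-2*j + k)/(30*j^2 - 11*j*k + k^2)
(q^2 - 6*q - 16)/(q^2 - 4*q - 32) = (q + 2)/(q + 4)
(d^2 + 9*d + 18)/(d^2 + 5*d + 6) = (d + 6)/(d + 2)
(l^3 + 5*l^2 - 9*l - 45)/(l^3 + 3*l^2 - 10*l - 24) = (l^2 + 8*l + 15)/(l^2 + 6*l + 8)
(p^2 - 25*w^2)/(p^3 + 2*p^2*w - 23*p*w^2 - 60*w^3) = (p + 5*w)/(p^2 + 7*p*w + 12*w^2)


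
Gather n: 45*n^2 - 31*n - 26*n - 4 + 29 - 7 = 45*n^2 - 57*n + 18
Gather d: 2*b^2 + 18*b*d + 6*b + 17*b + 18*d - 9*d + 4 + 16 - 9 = 2*b^2 + 23*b + d*(18*b + 9) + 11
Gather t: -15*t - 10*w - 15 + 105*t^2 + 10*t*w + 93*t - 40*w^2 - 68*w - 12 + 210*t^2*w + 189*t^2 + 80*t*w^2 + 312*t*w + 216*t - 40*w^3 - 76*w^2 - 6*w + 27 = t^2*(210*w + 294) + t*(80*w^2 + 322*w + 294) - 40*w^3 - 116*w^2 - 84*w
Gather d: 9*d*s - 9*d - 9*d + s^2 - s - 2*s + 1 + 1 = d*(9*s - 18) + s^2 - 3*s + 2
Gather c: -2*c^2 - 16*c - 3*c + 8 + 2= -2*c^2 - 19*c + 10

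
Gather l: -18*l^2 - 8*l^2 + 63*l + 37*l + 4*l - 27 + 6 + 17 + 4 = -26*l^2 + 104*l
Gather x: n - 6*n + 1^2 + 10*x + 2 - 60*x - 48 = -5*n - 50*x - 45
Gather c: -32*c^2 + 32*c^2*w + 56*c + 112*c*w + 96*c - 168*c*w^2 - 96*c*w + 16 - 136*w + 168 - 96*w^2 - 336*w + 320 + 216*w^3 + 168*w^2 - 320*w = c^2*(32*w - 32) + c*(-168*w^2 + 16*w + 152) + 216*w^3 + 72*w^2 - 792*w + 504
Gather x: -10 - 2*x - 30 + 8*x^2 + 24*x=8*x^2 + 22*x - 40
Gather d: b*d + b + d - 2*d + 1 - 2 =b + d*(b - 1) - 1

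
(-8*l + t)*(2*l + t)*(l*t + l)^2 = -16*l^4*t^2 - 32*l^4*t - 16*l^4 - 6*l^3*t^3 - 12*l^3*t^2 - 6*l^3*t + l^2*t^4 + 2*l^2*t^3 + l^2*t^2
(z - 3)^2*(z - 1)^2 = z^4 - 8*z^3 + 22*z^2 - 24*z + 9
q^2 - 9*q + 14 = (q - 7)*(q - 2)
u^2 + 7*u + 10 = (u + 2)*(u + 5)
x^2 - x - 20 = (x - 5)*(x + 4)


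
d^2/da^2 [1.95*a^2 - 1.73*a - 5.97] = 3.90000000000000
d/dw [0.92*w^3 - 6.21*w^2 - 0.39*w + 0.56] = 2.76*w^2 - 12.42*w - 0.39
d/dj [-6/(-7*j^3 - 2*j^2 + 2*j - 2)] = 6*(-21*j^2 - 4*j + 2)/(7*j^3 + 2*j^2 - 2*j + 2)^2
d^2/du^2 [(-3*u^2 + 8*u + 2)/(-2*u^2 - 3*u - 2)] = 20*(-5*u^3 - 6*u^2 + 6*u + 5)/(8*u^6 + 36*u^5 + 78*u^4 + 99*u^3 + 78*u^2 + 36*u + 8)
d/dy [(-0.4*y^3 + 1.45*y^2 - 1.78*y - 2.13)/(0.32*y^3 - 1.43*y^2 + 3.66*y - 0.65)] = (-5.55111512312578e-17*y^5 + 0.108000000000001*y^4 - 1.7888*y^3 + 5.5864*y^2 - 7.9768*y + 8.9528)/(0.1024*y^6 - 0.9152*y^5 + 4.3873*y^4 - 10.8836*y^3 + 15.2546*y^2 - 4.758*y + 0.4225)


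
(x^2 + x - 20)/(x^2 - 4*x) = (x + 5)/x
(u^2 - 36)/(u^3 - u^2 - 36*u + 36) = 1/(u - 1)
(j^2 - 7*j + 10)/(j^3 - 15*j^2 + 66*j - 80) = 1/(j - 8)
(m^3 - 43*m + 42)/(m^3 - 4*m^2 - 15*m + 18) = (m + 7)/(m + 3)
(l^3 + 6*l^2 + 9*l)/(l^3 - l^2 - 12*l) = (l + 3)/(l - 4)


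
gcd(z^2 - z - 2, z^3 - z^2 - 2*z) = z^2 - z - 2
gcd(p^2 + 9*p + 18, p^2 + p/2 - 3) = 1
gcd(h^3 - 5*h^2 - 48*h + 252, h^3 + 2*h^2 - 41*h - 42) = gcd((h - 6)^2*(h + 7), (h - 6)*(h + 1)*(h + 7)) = h^2 + h - 42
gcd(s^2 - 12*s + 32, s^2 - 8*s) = s - 8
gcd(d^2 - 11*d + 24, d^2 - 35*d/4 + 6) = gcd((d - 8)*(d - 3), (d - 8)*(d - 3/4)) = d - 8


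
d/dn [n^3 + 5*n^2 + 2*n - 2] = 3*n^2 + 10*n + 2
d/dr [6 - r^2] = -2*r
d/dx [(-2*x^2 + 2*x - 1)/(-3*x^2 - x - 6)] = (8*x^2 + 18*x - 13)/(9*x^4 + 6*x^3 + 37*x^2 + 12*x + 36)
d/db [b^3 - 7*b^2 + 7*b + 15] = 3*b^2 - 14*b + 7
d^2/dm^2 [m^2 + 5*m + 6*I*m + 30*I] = 2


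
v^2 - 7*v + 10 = (v - 5)*(v - 2)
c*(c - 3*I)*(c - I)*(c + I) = c^4 - 3*I*c^3 + c^2 - 3*I*c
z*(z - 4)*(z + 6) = z^3 + 2*z^2 - 24*z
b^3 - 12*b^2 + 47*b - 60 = (b - 5)*(b - 4)*(b - 3)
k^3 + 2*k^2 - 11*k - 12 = (k - 3)*(k + 1)*(k + 4)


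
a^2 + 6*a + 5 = (a + 1)*(a + 5)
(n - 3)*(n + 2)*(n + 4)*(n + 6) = n^4 + 9*n^3 + 8*n^2 - 84*n - 144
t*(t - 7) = t^2 - 7*t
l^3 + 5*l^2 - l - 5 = (l - 1)*(l + 1)*(l + 5)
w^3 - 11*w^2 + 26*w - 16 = (w - 8)*(w - 2)*(w - 1)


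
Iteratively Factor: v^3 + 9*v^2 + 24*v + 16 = (v + 1)*(v^2 + 8*v + 16) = (v + 1)*(v + 4)*(v + 4)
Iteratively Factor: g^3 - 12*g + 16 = (g - 2)*(g^2 + 2*g - 8) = (g - 2)*(g + 4)*(g - 2)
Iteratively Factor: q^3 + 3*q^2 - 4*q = (q)*(q^2 + 3*q - 4) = q*(q + 4)*(q - 1)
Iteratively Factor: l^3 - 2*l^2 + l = (l - 1)*(l^2 - l) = (l - 1)^2*(l)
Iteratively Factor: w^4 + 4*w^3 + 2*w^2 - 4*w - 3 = (w + 1)*(w^3 + 3*w^2 - w - 3) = (w + 1)^2*(w^2 + 2*w - 3) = (w - 1)*(w + 1)^2*(w + 3)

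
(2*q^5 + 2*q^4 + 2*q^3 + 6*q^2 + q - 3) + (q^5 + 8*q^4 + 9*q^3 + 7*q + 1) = 3*q^5 + 10*q^4 + 11*q^3 + 6*q^2 + 8*q - 2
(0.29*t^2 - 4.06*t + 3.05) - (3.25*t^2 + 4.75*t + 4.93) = -2.96*t^2 - 8.81*t - 1.88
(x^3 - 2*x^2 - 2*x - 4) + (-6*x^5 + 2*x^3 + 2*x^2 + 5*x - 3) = -6*x^5 + 3*x^3 + 3*x - 7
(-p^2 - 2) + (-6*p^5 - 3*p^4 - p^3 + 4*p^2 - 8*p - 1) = -6*p^5 - 3*p^4 - p^3 + 3*p^2 - 8*p - 3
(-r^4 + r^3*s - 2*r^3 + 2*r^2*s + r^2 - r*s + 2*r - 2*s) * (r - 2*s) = -r^5 + 3*r^4*s - 2*r^4 - 2*r^3*s^2 + 6*r^3*s + r^3 - 4*r^2*s^2 - 3*r^2*s + 2*r^2 + 2*r*s^2 - 6*r*s + 4*s^2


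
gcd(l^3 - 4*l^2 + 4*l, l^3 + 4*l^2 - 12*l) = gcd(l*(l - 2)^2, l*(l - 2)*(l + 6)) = l^2 - 2*l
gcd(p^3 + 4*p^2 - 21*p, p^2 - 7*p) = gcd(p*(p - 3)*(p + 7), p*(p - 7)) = p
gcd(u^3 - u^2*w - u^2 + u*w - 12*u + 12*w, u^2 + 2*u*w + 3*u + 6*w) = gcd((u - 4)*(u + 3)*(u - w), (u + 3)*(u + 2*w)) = u + 3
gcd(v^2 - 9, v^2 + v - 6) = v + 3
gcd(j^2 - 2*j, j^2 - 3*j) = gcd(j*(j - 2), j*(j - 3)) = j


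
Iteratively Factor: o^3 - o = (o + 1)*(o^2 - o) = (o - 1)*(o + 1)*(o)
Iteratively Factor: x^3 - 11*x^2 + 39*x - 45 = (x - 3)*(x^2 - 8*x + 15) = (x - 5)*(x - 3)*(x - 3)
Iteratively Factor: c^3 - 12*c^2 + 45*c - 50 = (c - 5)*(c^2 - 7*c + 10) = (c - 5)^2*(c - 2)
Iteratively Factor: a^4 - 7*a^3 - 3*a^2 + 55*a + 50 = (a + 2)*(a^3 - 9*a^2 + 15*a + 25) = (a - 5)*(a + 2)*(a^2 - 4*a - 5) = (a - 5)^2*(a + 2)*(a + 1)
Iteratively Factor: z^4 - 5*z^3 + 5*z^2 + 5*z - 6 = (z - 3)*(z^3 - 2*z^2 - z + 2) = (z - 3)*(z - 2)*(z^2 - 1) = (z - 3)*(z - 2)*(z + 1)*(z - 1)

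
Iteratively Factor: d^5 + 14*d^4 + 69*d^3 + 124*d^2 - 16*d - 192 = (d + 4)*(d^4 + 10*d^3 + 29*d^2 + 8*d - 48) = (d + 4)^2*(d^3 + 6*d^2 + 5*d - 12) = (d + 3)*(d + 4)^2*(d^2 + 3*d - 4) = (d - 1)*(d + 3)*(d + 4)^2*(d + 4)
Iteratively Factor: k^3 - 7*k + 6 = (k + 3)*(k^2 - 3*k + 2) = (k - 1)*(k + 3)*(k - 2)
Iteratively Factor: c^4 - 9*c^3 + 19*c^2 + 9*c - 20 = (c - 1)*(c^3 - 8*c^2 + 11*c + 20) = (c - 1)*(c + 1)*(c^2 - 9*c + 20) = (c - 4)*(c - 1)*(c + 1)*(c - 5)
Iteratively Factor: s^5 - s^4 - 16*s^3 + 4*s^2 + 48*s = (s + 3)*(s^4 - 4*s^3 - 4*s^2 + 16*s) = (s - 4)*(s + 3)*(s^3 - 4*s) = s*(s - 4)*(s + 3)*(s^2 - 4) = s*(s - 4)*(s + 2)*(s + 3)*(s - 2)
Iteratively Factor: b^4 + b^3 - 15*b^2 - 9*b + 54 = (b - 2)*(b^3 + 3*b^2 - 9*b - 27) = (b - 3)*(b - 2)*(b^2 + 6*b + 9) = (b - 3)*(b - 2)*(b + 3)*(b + 3)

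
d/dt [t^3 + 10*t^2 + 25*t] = 3*t^2 + 20*t + 25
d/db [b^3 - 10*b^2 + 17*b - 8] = 3*b^2 - 20*b + 17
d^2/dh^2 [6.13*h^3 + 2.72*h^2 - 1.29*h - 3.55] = 36.78*h + 5.44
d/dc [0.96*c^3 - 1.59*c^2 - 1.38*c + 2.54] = 2.88*c^2 - 3.18*c - 1.38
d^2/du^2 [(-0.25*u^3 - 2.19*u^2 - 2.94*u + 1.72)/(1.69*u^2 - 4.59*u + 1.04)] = (8.88178419700125e-16*u^5 - 7.105427357601e-15*u^4 - 60.425216*u^3 + 59.730216*u^2 - 50.671608*u + 33.621944)/(4.826809*u^6 - 39.328497*u^5 + 115.726299*u^4 - 145.106883*u^3 + 71.216184*u^2 - 14.893632*u + 1.124864)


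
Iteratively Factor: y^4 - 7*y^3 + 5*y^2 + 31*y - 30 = (y - 1)*(y^3 - 6*y^2 - y + 30) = (y - 1)*(y + 2)*(y^2 - 8*y + 15) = (y - 3)*(y - 1)*(y + 2)*(y - 5)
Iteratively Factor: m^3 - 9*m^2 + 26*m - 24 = (m - 3)*(m^2 - 6*m + 8) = (m - 3)*(m - 2)*(m - 4)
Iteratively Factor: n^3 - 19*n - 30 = (n + 3)*(n^2 - 3*n - 10) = (n - 5)*(n + 3)*(n + 2)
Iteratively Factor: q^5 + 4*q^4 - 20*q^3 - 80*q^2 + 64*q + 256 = (q + 4)*(q^4 - 20*q^2 + 64) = (q - 4)*(q + 4)*(q^3 + 4*q^2 - 4*q - 16) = (q - 4)*(q - 2)*(q + 4)*(q^2 + 6*q + 8) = (q - 4)*(q - 2)*(q + 4)^2*(q + 2)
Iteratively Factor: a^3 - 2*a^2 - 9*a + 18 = (a - 2)*(a^2 - 9) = (a - 3)*(a - 2)*(a + 3)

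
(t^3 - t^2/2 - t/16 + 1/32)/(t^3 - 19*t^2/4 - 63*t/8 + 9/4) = (8*t^2 - 2*t - 1)/(4*(2*t^2 - 9*t - 18))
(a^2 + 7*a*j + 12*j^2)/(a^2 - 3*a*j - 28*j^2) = (a + 3*j)/(a - 7*j)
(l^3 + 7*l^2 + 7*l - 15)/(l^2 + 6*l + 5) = (l^2 + 2*l - 3)/(l + 1)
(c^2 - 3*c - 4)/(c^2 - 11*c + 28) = (c + 1)/(c - 7)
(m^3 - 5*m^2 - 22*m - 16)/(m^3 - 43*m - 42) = (m^2 - 6*m - 16)/(m^2 - m - 42)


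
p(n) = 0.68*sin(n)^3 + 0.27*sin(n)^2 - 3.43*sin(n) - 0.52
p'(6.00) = -3.29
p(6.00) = 0.44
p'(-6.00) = -3.00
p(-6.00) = -1.44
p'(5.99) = -3.27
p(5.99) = 0.48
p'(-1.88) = 0.64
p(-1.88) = 2.40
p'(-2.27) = 1.70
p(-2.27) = 1.96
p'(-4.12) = 0.88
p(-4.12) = -2.79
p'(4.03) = 1.65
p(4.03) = 1.99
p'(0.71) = -1.68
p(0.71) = -2.45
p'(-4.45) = 0.26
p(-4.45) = -2.97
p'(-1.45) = -0.24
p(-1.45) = 2.49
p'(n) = 2.04*sin(n)^2*cos(n) + 0.54*sin(n)*cos(n) - 3.43*cos(n) = (2.04*sin(n)^2 + 0.54*sin(n) - 3.43)*cos(n)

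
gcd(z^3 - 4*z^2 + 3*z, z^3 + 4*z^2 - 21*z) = z^2 - 3*z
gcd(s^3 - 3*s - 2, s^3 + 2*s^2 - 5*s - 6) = s^2 - s - 2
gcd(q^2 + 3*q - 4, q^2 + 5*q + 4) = q + 4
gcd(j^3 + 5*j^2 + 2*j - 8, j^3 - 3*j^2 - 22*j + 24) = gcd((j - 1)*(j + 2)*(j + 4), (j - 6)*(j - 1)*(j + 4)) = j^2 + 3*j - 4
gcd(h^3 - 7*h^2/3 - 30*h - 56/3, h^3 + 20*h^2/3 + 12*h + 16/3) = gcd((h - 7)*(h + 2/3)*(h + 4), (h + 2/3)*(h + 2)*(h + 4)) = h^2 + 14*h/3 + 8/3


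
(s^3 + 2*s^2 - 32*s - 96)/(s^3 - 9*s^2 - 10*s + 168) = (s + 4)/(s - 7)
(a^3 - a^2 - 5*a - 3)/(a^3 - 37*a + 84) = (a^2 + 2*a + 1)/(a^2 + 3*a - 28)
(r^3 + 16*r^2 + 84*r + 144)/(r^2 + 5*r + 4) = (r^2 + 12*r + 36)/(r + 1)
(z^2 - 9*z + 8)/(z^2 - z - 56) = (z - 1)/(z + 7)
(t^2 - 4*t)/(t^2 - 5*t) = (t - 4)/(t - 5)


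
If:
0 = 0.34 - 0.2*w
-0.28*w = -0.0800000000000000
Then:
No Solution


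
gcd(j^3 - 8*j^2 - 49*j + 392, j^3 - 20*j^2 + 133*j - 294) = j - 7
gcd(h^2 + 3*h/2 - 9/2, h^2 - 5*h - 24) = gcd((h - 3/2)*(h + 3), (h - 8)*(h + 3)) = h + 3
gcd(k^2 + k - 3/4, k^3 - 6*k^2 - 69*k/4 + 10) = k - 1/2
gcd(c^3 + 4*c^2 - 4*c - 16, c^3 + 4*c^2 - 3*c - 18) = c - 2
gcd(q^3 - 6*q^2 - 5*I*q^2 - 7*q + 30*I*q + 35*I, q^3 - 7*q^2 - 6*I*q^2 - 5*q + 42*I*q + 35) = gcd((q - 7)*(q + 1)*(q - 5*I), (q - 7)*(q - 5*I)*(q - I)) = q^2 + q*(-7 - 5*I) + 35*I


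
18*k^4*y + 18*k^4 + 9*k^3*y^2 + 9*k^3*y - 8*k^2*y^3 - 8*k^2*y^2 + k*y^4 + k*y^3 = (-6*k + y)*(-3*k + y)*(k + y)*(k*y + k)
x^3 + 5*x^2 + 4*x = x*(x + 1)*(x + 4)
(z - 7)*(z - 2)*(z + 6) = z^3 - 3*z^2 - 40*z + 84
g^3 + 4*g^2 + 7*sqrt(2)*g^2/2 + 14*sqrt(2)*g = g*(g + 4)*(g + 7*sqrt(2)/2)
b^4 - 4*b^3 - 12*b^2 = b^2*(b - 6)*(b + 2)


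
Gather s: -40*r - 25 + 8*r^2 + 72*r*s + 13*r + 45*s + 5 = 8*r^2 - 27*r + s*(72*r + 45) - 20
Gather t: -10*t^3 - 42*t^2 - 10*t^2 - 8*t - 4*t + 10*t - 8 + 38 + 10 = -10*t^3 - 52*t^2 - 2*t + 40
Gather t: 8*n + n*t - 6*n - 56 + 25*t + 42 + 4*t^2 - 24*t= 2*n + 4*t^2 + t*(n + 1) - 14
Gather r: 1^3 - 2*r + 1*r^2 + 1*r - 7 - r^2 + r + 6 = 0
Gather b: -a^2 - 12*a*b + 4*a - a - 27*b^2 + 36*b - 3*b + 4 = -a^2 + 3*a - 27*b^2 + b*(33 - 12*a) + 4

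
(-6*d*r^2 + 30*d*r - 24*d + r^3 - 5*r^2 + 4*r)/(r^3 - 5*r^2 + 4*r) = (-6*d + r)/r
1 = 1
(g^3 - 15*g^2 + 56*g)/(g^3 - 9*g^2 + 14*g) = (g - 8)/(g - 2)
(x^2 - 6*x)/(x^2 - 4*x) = (x - 6)/(x - 4)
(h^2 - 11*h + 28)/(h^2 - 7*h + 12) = (h - 7)/(h - 3)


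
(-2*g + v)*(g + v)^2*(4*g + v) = -8*g^4 - 14*g^3*v - 3*g^2*v^2 + 4*g*v^3 + v^4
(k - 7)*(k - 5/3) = k^2 - 26*k/3 + 35/3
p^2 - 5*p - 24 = (p - 8)*(p + 3)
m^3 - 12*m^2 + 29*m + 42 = (m - 7)*(m - 6)*(m + 1)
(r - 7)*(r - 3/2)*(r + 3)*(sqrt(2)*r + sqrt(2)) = sqrt(2)*r^4 - 9*sqrt(2)*r^3/2 - 41*sqrt(2)*r^2/2 + 33*sqrt(2)*r/2 + 63*sqrt(2)/2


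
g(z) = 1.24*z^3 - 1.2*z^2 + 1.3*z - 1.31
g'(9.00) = 281.02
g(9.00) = 817.15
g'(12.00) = 508.18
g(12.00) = 1984.21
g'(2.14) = 13.20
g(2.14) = 8.13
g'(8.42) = 244.83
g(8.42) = 664.78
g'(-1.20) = 9.54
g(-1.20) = -6.74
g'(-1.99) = 20.81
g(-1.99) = -18.42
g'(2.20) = 14.02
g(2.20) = 8.95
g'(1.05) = 2.88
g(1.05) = 0.17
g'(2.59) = 20.04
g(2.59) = 15.55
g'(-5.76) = 138.54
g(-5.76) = -285.58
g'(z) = 3.72*z^2 - 2.4*z + 1.3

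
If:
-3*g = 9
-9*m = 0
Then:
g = -3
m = 0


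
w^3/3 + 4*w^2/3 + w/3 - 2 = (w/3 + 1)*(w - 1)*(w + 2)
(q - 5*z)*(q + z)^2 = q^3 - 3*q^2*z - 9*q*z^2 - 5*z^3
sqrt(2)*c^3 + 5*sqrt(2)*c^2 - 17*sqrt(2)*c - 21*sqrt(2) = (c - 3)*(c + 7)*(sqrt(2)*c + sqrt(2))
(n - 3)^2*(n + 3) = n^3 - 3*n^2 - 9*n + 27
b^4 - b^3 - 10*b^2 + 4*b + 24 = (b - 3)*(b - 2)*(b + 2)^2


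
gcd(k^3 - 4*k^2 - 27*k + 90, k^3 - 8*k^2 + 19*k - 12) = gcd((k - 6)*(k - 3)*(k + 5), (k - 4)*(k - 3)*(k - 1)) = k - 3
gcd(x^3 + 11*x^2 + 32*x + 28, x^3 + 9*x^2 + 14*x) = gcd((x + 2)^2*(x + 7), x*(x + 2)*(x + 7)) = x^2 + 9*x + 14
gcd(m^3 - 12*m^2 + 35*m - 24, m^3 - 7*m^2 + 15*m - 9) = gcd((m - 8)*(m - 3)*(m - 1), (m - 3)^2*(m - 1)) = m^2 - 4*m + 3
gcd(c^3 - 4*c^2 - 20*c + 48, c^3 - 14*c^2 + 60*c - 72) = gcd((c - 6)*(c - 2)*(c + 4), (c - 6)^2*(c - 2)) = c^2 - 8*c + 12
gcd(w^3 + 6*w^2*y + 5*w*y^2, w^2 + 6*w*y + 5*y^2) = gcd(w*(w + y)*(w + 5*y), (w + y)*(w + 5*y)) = w^2 + 6*w*y + 5*y^2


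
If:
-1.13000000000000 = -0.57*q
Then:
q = 1.98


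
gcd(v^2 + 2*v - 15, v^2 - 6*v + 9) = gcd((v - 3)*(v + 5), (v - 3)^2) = v - 3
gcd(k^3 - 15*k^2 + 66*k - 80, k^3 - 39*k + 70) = k^2 - 7*k + 10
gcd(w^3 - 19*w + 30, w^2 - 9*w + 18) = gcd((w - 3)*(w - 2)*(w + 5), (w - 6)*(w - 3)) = w - 3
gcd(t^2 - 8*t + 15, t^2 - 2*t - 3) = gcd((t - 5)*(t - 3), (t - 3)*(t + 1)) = t - 3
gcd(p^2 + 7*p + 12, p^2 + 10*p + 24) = p + 4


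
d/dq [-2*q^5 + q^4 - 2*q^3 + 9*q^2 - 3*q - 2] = -10*q^4 + 4*q^3 - 6*q^2 + 18*q - 3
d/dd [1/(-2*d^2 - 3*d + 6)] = (4*d + 3)/(2*d^2 + 3*d - 6)^2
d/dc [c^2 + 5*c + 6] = 2*c + 5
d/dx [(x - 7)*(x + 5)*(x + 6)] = 3*x^2 + 8*x - 47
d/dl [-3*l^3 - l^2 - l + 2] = -9*l^2 - 2*l - 1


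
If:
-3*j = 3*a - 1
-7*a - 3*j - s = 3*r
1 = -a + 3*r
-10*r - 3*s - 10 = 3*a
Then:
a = 11/13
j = -20/39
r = 8/13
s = -81/13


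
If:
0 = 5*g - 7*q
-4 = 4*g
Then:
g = -1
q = -5/7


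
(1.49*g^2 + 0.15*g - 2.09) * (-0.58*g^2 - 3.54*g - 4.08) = -0.8642*g^4 - 5.3616*g^3 - 5.398*g^2 + 6.7866*g + 8.5272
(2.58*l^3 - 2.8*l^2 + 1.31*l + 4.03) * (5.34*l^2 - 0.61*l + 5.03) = 13.7772*l^5 - 16.5258*l^4 + 21.6808*l^3 + 6.6371*l^2 + 4.131*l + 20.2709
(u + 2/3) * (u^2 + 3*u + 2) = u^3 + 11*u^2/3 + 4*u + 4/3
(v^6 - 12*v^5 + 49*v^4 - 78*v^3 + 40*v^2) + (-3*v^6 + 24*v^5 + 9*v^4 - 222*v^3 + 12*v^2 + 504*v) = -2*v^6 + 12*v^5 + 58*v^4 - 300*v^3 + 52*v^2 + 504*v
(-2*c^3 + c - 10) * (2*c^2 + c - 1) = -4*c^5 - 2*c^4 + 4*c^3 - 19*c^2 - 11*c + 10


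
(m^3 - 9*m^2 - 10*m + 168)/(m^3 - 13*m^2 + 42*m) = (m + 4)/m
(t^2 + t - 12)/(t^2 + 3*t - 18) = (t + 4)/(t + 6)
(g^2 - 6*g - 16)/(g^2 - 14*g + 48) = (g + 2)/(g - 6)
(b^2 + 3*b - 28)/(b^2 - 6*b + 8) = (b + 7)/(b - 2)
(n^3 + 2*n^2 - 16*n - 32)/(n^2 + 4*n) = n - 2 - 8/n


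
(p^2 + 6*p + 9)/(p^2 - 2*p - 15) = (p + 3)/(p - 5)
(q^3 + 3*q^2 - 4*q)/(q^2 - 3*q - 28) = q*(q - 1)/(q - 7)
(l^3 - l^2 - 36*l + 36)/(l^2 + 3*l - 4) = (l^2 - 36)/(l + 4)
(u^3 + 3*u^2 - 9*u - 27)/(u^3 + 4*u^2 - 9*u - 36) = (u + 3)/(u + 4)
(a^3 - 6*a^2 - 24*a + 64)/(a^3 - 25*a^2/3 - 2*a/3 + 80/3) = 3*(a + 4)/(3*a + 5)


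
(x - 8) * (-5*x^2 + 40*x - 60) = -5*x^3 + 80*x^2 - 380*x + 480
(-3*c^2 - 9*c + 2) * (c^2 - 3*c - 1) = -3*c^4 + 32*c^2 + 3*c - 2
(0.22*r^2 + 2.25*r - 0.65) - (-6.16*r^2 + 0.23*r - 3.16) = 6.38*r^2 + 2.02*r + 2.51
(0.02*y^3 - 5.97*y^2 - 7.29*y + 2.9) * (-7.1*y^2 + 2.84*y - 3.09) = -0.142*y^5 + 42.4438*y^4 + 34.7424*y^3 - 22.8463*y^2 + 30.7621*y - 8.961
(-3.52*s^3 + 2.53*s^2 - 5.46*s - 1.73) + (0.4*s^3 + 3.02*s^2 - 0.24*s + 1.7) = -3.12*s^3 + 5.55*s^2 - 5.7*s - 0.03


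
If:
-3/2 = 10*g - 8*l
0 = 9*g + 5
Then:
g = -5/9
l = -73/144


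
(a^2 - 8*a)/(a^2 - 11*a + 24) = a/(a - 3)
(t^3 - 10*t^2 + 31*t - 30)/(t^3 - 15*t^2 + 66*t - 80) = (t - 3)/(t - 8)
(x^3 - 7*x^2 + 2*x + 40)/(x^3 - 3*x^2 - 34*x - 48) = (x^2 - 9*x + 20)/(x^2 - 5*x - 24)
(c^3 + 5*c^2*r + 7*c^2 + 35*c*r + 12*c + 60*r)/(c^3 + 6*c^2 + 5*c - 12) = (c + 5*r)/(c - 1)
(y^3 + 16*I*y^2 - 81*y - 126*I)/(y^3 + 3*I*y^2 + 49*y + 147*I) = (y + 6*I)/(y - 7*I)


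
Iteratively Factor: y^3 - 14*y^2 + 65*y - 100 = (y - 5)*(y^2 - 9*y + 20) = (y - 5)*(y - 4)*(y - 5)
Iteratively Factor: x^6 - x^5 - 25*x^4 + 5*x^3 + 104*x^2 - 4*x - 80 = (x + 1)*(x^5 - 2*x^4 - 23*x^3 + 28*x^2 + 76*x - 80) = (x - 5)*(x + 1)*(x^4 + 3*x^3 - 8*x^2 - 12*x + 16) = (x - 5)*(x + 1)*(x + 2)*(x^3 + x^2 - 10*x + 8) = (x - 5)*(x + 1)*(x + 2)*(x + 4)*(x^2 - 3*x + 2) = (x - 5)*(x - 1)*(x + 1)*(x + 2)*(x + 4)*(x - 2)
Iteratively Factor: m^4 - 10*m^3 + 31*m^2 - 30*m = (m)*(m^3 - 10*m^2 + 31*m - 30) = m*(m - 3)*(m^2 - 7*m + 10) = m*(m - 3)*(m - 2)*(m - 5)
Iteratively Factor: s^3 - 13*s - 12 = (s + 3)*(s^2 - 3*s - 4) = (s + 1)*(s + 3)*(s - 4)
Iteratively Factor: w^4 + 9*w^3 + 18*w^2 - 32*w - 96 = (w + 4)*(w^3 + 5*w^2 - 2*w - 24) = (w - 2)*(w + 4)*(w^2 + 7*w + 12) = (w - 2)*(w + 3)*(w + 4)*(w + 4)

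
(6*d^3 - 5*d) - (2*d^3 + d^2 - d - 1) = 4*d^3 - d^2 - 4*d + 1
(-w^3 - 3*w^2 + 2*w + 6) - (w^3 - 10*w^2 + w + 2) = -2*w^3 + 7*w^2 + w + 4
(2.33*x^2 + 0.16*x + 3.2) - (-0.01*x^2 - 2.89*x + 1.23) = 2.34*x^2 + 3.05*x + 1.97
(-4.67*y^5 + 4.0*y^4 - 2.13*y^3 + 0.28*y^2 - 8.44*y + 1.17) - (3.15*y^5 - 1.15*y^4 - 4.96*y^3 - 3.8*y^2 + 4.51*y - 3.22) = -7.82*y^5 + 5.15*y^4 + 2.83*y^3 + 4.08*y^2 - 12.95*y + 4.39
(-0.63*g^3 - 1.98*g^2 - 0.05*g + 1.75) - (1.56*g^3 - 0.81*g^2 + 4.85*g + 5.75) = -2.19*g^3 - 1.17*g^2 - 4.9*g - 4.0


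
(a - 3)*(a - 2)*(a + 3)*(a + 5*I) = a^4 - 2*a^3 + 5*I*a^3 - 9*a^2 - 10*I*a^2 + 18*a - 45*I*a + 90*I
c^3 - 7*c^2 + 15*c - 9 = (c - 3)^2*(c - 1)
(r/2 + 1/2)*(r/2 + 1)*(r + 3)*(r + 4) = r^4/4 + 5*r^3/2 + 35*r^2/4 + 25*r/2 + 6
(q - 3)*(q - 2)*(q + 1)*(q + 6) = q^4 + 2*q^3 - 23*q^2 + 12*q + 36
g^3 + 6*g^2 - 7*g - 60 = (g - 3)*(g + 4)*(g + 5)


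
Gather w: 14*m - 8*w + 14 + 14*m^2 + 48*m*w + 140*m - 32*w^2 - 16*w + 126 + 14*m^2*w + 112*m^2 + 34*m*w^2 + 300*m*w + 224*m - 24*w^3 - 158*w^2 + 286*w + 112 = 126*m^2 + 378*m - 24*w^3 + w^2*(34*m - 190) + w*(14*m^2 + 348*m + 262) + 252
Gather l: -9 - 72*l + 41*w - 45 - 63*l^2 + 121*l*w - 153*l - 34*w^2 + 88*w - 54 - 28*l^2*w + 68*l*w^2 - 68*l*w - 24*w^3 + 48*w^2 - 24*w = l^2*(-28*w - 63) + l*(68*w^2 + 53*w - 225) - 24*w^3 + 14*w^2 + 105*w - 108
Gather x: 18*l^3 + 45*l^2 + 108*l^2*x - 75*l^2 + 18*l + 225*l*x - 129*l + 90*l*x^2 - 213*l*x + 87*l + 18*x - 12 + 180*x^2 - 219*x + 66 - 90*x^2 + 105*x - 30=18*l^3 - 30*l^2 - 24*l + x^2*(90*l + 90) + x*(108*l^2 + 12*l - 96) + 24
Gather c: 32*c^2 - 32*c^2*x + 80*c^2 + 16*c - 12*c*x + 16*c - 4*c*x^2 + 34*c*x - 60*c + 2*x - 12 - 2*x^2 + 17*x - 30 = c^2*(112 - 32*x) + c*(-4*x^2 + 22*x - 28) - 2*x^2 + 19*x - 42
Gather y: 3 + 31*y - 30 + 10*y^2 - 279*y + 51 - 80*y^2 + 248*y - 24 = -70*y^2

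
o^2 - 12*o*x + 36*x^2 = (o - 6*x)^2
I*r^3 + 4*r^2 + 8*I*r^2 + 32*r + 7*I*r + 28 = (r + 7)*(r - 4*I)*(I*r + I)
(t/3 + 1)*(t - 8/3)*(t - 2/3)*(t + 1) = t^4/3 + 2*t^3/9 - 77*t^2/27 - 26*t/27 + 16/9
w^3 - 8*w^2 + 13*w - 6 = (w - 6)*(w - 1)^2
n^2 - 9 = (n - 3)*(n + 3)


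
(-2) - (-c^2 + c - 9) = c^2 - c + 7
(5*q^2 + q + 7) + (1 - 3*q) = 5*q^2 - 2*q + 8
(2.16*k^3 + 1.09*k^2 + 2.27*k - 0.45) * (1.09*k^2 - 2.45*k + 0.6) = 2.3544*k^5 - 4.1039*k^4 + 1.0998*k^3 - 5.398*k^2 + 2.4645*k - 0.27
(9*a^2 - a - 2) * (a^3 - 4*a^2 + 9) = 9*a^5 - 37*a^4 + 2*a^3 + 89*a^2 - 9*a - 18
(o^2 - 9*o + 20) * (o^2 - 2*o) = o^4 - 11*o^3 + 38*o^2 - 40*o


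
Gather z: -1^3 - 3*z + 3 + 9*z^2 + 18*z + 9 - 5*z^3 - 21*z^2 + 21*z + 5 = -5*z^3 - 12*z^2 + 36*z + 16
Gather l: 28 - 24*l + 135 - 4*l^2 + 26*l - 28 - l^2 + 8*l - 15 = -5*l^2 + 10*l + 120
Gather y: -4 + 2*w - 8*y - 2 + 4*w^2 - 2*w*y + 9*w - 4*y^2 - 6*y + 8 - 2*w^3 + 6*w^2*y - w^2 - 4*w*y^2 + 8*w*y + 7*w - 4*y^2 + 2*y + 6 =-2*w^3 + 3*w^2 + 18*w + y^2*(-4*w - 8) + y*(6*w^2 + 6*w - 12) + 8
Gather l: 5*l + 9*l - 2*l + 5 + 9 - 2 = 12*l + 12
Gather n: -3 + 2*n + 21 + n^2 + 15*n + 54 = n^2 + 17*n + 72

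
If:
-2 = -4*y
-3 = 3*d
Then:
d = -1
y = 1/2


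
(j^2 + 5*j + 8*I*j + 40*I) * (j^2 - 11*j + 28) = j^4 - 6*j^3 + 8*I*j^3 - 27*j^2 - 48*I*j^2 + 140*j - 216*I*j + 1120*I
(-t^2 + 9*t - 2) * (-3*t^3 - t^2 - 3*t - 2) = 3*t^5 - 26*t^4 - 23*t^2 - 12*t + 4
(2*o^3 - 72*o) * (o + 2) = 2*o^4 + 4*o^3 - 72*o^2 - 144*o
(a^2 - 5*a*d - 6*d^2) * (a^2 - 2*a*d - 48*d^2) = a^4 - 7*a^3*d - 44*a^2*d^2 + 252*a*d^3 + 288*d^4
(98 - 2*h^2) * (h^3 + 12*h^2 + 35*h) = -2*h^5 - 24*h^4 + 28*h^3 + 1176*h^2 + 3430*h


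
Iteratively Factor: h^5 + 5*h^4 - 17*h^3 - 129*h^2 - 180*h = (h)*(h^4 + 5*h^3 - 17*h^2 - 129*h - 180) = h*(h + 4)*(h^3 + h^2 - 21*h - 45) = h*(h - 5)*(h + 4)*(h^2 + 6*h + 9) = h*(h - 5)*(h + 3)*(h + 4)*(h + 3)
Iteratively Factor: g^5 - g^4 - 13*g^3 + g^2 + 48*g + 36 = (g + 2)*(g^4 - 3*g^3 - 7*g^2 + 15*g + 18) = (g + 2)^2*(g^3 - 5*g^2 + 3*g + 9) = (g + 1)*(g + 2)^2*(g^2 - 6*g + 9) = (g - 3)*(g + 1)*(g + 2)^2*(g - 3)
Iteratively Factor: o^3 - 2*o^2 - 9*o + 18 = (o + 3)*(o^2 - 5*o + 6) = (o - 2)*(o + 3)*(o - 3)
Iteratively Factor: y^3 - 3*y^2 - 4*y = (y - 4)*(y^2 + y) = y*(y - 4)*(y + 1)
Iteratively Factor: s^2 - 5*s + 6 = (s - 2)*(s - 3)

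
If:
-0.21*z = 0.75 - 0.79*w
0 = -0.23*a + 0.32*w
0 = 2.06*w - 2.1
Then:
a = 1.42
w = 1.02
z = 0.26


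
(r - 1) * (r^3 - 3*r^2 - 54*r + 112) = r^4 - 4*r^3 - 51*r^2 + 166*r - 112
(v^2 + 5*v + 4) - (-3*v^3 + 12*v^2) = 3*v^3 - 11*v^2 + 5*v + 4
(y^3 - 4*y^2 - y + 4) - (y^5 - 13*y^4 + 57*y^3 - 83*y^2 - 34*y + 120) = -y^5 + 13*y^4 - 56*y^3 + 79*y^2 + 33*y - 116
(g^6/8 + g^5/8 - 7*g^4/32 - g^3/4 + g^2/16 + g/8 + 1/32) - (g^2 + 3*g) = g^6/8 + g^5/8 - 7*g^4/32 - g^3/4 - 15*g^2/16 - 23*g/8 + 1/32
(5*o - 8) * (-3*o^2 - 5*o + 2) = -15*o^3 - o^2 + 50*o - 16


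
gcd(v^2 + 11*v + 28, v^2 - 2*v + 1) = 1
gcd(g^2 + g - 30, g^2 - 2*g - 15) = g - 5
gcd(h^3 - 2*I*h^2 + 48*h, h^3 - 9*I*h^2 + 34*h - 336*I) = h^2 - 2*I*h + 48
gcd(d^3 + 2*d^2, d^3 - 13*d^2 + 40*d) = d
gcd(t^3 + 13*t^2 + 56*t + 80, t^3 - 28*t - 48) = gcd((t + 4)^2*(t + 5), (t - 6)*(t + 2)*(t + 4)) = t + 4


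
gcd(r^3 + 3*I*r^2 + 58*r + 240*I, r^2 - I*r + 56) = r - 8*I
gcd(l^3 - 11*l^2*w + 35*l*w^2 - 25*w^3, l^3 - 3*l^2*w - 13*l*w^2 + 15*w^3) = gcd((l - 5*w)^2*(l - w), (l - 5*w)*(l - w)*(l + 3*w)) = l^2 - 6*l*w + 5*w^2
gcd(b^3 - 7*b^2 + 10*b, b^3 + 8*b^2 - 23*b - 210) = b - 5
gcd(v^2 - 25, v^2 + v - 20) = v + 5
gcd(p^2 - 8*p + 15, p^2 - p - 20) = p - 5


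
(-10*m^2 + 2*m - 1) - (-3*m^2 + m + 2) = -7*m^2 + m - 3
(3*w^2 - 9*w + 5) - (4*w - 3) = 3*w^2 - 13*w + 8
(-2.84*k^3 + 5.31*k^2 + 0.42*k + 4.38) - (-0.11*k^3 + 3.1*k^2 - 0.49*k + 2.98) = -2.73*k^3 + 2.21*k^2 + 0.91*k + 1.4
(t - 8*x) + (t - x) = 2*t - 9*x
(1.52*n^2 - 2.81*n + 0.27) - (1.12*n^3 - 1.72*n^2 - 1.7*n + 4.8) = -1.12*n^3 + 3.24*n^2 - 1.11*n - 4.53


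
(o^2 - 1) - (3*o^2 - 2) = 1 - 2*o^2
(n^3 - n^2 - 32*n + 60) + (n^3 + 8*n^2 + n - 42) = 2*n^3 + 7*n^2 - 31*n + 18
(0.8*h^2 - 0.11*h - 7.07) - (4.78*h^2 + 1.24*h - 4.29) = -3.98*h^2 - 1.35*h - 2.78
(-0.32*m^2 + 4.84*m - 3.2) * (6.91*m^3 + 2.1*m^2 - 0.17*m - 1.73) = -2.2112*m^5 + 32.7724*m^4 - 11.8936*m^3 - 6.9892*m^2 - 7.8292*m + 5.536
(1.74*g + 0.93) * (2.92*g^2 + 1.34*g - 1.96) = 5.0808*g^3 + 5.0472*g^2 - 2.1642*g - 1.8228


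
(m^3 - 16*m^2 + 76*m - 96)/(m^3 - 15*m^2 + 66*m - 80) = (m - 6)/(m - 5)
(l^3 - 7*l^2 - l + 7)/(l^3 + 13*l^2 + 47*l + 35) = (l^2 - 8*l + 7)/(l^2 + 12*l + 35)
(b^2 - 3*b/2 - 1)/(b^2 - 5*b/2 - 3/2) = (b - 2)/(b - 3)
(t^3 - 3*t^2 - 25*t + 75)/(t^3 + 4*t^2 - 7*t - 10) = (t^2 - 8*t + 15)/(t^2 - t - 2)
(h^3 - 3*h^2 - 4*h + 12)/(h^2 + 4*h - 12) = (h^2 - h - 6)/(h + 6)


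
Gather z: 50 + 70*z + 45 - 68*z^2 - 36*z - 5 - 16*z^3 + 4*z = -16*z^3 - 68*z^2 + 38*z + 90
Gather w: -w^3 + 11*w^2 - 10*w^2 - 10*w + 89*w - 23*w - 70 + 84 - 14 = -w^3 + w^2 + 56*w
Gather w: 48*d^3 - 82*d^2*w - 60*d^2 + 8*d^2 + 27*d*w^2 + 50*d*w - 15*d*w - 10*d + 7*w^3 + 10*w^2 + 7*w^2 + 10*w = 48*d^3 - 52*d^2 - 10*d + 7*w^3 + w^2*(27*d + 17) + w*(-82*d^2 + 35*d + 10)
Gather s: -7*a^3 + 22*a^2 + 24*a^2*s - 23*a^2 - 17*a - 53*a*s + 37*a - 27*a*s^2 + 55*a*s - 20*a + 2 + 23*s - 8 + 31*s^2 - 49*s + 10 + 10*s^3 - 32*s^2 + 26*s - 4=-7*a^3 - a^2 + 10*s^3 + s^2*(-27*a - 1) + s*(24*a^2 + 2*a)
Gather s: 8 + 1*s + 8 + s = 2*s + 16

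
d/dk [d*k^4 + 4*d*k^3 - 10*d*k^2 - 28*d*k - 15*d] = 4*d*(k^3 + 3*k^2 - 5*k - 7)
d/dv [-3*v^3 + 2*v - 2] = 2 - 9*v^2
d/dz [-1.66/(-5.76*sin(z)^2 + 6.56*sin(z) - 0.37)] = (10.8896 - 19.1232*sin(z))*cos(z)/(5.76*sin(z)^2 - 6.56*sin(z) + 0.37)^2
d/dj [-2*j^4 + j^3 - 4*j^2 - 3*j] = -8*j^3 + 3*j^2 - 8*j - 3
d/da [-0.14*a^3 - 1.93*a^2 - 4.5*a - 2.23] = -0.42*a^2 - 3.86*a - 4.5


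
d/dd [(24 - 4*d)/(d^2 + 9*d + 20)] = 4*(d^2 - 12*d - 74)/(d^4 + 18*d^3 + 121*d^2 + 360*d + 400)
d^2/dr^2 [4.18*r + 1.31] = 0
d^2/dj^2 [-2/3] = 0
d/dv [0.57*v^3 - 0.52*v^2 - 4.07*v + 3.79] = 1.71*v^2 - 1.04*v - 4.07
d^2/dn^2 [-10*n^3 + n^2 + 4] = 2 - 60*n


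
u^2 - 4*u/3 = u*(u - 4/3)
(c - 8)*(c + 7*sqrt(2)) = c^2 - 8*c + 7*sqrt(2)*c - 56*sqrt(2)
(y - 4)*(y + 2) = y^2 - 2*y - 8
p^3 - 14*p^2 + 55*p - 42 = (p - 7)*(p - 6)*(p - 1)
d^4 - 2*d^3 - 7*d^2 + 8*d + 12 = (d - 3)*(d - 2)*(d + 1)*(d + 2)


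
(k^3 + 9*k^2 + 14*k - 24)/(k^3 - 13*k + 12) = (k + 6)/(k - 3)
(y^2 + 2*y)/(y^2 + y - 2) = y/(y - 1)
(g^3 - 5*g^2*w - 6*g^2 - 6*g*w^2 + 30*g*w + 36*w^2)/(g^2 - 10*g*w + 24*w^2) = (-g^2 - g*w + 6*g + 6*w)/(-g + 4*w)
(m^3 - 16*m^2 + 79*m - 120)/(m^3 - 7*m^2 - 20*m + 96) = (m - 5)/(m + 4)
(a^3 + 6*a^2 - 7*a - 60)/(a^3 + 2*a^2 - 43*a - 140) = (a - 3)/(a - 7)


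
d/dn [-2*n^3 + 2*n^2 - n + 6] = -6*n^2 + 4*n - 1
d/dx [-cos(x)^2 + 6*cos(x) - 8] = 2*(cos(x) - 3)*sin(x)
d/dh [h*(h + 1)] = 2*h + 1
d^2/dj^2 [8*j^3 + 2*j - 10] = 48*j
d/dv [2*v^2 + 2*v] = 4*v + 2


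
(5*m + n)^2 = 25*m^2 + 10*m*n + n^2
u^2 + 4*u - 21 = (u - 3)*(u + 7)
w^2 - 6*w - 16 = (w - 8)*(w + 2)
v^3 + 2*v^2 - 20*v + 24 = (v - 2)^2*(v + 6)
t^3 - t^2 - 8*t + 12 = (t - 2)^2*(t + 3)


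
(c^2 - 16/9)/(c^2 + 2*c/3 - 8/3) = (c + 4/3)/(c + 2)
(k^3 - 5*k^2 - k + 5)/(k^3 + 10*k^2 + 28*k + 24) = (k^3 - 5*k^2 - k + 5)/(k^3 + 10*k^2 + 28*k + 24)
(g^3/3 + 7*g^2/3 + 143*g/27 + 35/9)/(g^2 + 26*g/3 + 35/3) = (3*g^2 + 16*g + 21)/(9*(g + 7))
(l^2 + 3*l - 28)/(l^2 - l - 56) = (l - 4)/(l - 8)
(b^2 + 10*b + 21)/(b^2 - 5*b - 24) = (b + 7)/(b - 8)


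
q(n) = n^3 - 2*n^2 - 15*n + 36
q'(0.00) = -15.00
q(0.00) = 36.00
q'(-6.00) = 117.00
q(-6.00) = -162.00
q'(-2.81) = 19.93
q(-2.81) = 40.17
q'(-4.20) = 54.72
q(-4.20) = -10.37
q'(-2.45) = 12.81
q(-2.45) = 46.04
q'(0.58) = -16.31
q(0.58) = 26.82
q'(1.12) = -15.72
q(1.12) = 18.10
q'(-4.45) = 62.21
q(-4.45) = -24.98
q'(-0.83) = -9.61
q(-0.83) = 46.50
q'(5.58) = 56.09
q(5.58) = 63.77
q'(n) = 3*n^2 - 4*n - 15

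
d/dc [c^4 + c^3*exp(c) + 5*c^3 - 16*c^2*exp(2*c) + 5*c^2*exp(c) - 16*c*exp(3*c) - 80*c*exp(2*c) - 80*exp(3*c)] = c^3*exp(c) + 4*c^3 - 32*c^2*exp(2*c) + 8*c^2*exp(c) + 15*c^2 - 48*c*exp(3*c) - 192*c*exp(2*c) + 10*c*exp(c) - 256*exp(3*c) - 80*exp(2*c)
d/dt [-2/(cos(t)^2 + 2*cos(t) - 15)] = -4*(cos(t) + 1)*sin(t)/(cos(t)^2 + 2*cos(t) - 15)^2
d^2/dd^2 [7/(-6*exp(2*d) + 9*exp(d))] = 7*((2*exp(d) - 3)*(8*exp(d) - 3) - 2*(4*exp(d) - 3)^2)*exp(-d)/(3*(2*exp(d) - 3)^3)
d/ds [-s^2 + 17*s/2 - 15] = 17/2 - 2*s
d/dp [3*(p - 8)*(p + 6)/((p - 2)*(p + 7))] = 3*(7*p^2 + 68*p + 268)/(p^4 + 10*p^3 - 3*p^2 - 140*p + 196)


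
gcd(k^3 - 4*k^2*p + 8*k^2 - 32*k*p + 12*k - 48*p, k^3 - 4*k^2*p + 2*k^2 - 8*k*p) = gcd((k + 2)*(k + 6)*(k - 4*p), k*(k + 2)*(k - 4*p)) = -k^2 + 4*k*p - 2*k + 8*p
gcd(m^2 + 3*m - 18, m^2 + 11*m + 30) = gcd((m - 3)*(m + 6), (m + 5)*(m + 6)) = m + 6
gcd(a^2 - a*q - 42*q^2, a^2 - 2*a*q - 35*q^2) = -a + 7*q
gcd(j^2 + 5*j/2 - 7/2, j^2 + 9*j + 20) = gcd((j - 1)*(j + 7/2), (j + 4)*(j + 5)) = 1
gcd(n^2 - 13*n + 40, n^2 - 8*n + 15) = n - 5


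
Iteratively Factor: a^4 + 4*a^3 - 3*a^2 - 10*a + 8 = (a + 2)*(a^3 + 2*a^2 - 7*a + 4) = (a - 1)*(a + 2)*(a^2 + 3*a - 4) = (a - 1)*(a + 2)*(a + 4)*(a - 1)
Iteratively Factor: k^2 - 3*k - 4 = (k + 1)*(k - 4)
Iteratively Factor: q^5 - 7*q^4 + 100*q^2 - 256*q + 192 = (q - 3)*(q^4 - 4*q^3 - 12*q^2 + 64*q - 64) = (q - 3)*(q - 2)*(q^3 - 2*q^2 - 16*q + 32) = (q - 4)*(q - 3)*(q - 2)*(q^2 + 2*q - 8) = (q - 4)*(q - 3)*(q - 2)*(q + 4)*(q - 2)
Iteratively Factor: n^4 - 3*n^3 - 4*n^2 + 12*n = (n + 2)*(n^3 - 5*n^2 + 6*n) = (n - 2)*(n + 2)*(n^2 - 3*n) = n*(n - 2)*(n + 2)*(n - 3)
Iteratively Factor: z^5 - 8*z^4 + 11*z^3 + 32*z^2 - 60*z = (z - 5)*(z^4 - 3*z^3 - 4*z^2 + 12*z) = (z - 5)*(z - 3)*(z^3 - 4*z) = (z - 5)*(z - 3)*(z + 2)*(z^2 - 2*z) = (z - 5)*(z - 3)*(z - 2)*(z + 2)*(z)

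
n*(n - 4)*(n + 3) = n^3 - n^2 - 12*n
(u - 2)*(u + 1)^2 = u^3 - 3*u - 2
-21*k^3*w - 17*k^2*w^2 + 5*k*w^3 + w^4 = w*(-3*k + w)*(k + w)*(7*k + w)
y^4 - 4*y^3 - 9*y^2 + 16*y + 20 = (y - 5)*(y - 2)*(y + 1)*(y + 2)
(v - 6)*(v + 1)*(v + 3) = v^3 - 2*v^2 - 21*v - 18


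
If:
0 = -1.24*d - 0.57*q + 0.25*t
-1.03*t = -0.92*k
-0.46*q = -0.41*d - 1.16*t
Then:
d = -0.6792687476682*t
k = 1.1195652173913*t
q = 1.91630394229573*t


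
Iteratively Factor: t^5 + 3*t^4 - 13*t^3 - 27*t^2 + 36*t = (t)*(t^4 + 3*t^3 - 13*t^2 - 27*t + 36) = t*(t - 1)*(t^3 + 4*t^2 - 9*t - 36) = t*(t - 3)*(t - 1)*(t^2 + 7*t + 12) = t*(t - 3)*(t - 1)*(t + 3)*(t + 4)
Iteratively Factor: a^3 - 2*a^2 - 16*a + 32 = (a - 4)*(a^2 + 2*a - 8) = (a - 4)*(a - 2)*(a + 4)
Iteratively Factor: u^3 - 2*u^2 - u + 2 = (u - 2)*(u^2 - 1) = (u - 2)*(u + 1)*(u - 1)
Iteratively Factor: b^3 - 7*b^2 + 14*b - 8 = (b - 1)*(b^2 - 6*b + 8) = (b - 2)*(b - 1)*(b - 4)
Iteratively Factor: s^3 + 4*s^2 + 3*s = (s + 3)*(s^2 + s) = (s + 1)*(s + 3)*(s)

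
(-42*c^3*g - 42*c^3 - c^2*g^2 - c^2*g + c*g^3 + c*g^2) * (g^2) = -42*c^3*g^3 - 42*c^3*g^2 - c^2*g^4 - c^2*g^3 + c*g^5 + c*g^4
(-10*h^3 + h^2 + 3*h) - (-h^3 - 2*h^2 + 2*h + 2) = -9*h^3 + 3*h^2 + h - 2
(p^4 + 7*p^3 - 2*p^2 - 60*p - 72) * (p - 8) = p^5 - p^4 - 58*p^3 - 44*p^2 + 408*p + 576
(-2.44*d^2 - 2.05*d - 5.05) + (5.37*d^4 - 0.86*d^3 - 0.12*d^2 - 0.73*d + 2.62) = 5.37*d^4 - 0.86*d^3 - 2.56*d^2 - 2.78*d - 2.43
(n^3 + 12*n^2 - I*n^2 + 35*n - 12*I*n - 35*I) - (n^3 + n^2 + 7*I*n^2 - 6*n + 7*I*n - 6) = 11*n^2 - 8*I*n^2 + 41*n - 19*I*n + 6 - 35*I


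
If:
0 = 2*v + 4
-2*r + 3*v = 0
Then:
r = -3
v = -2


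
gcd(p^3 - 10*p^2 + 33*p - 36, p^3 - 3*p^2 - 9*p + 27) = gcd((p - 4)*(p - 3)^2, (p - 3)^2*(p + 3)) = p^2 - 6*p + 9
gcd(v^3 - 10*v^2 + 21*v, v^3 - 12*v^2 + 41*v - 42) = v^2 - 10*v + 21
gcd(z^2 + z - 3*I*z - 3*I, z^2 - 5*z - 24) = 1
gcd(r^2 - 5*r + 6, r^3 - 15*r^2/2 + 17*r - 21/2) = r - 3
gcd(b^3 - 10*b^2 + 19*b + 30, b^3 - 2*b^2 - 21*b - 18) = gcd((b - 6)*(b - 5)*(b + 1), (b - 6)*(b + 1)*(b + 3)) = b^2 - 5*b - 6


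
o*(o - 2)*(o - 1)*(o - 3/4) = o^4 - 15*o^3/4 + 17*o^2/4 - 3*o/2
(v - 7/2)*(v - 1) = v^2 - 9*v/2 + 7/2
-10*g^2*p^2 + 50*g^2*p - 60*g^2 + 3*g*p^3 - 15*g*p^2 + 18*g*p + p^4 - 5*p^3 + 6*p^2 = (-2*g + p)*(5*g + p)*(p - 3)*(p - 2)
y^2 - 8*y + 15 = (y - 5)*(y - 3)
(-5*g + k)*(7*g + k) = -35*g^2 + 2*g*k + k^2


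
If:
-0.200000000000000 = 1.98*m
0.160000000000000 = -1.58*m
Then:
No Solution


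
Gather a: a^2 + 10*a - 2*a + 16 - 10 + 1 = a^2 + 8*a + 7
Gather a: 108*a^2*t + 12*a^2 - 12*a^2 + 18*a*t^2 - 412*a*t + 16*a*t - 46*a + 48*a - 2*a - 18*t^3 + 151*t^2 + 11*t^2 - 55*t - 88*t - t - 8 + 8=108*a^2*t + a*(18*t^2 - 396*t) - 18*t^3 + 162*t^2 - 144*t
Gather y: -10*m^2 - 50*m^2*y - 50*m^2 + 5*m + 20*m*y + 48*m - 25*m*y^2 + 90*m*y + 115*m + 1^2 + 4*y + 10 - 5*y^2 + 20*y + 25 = -60*m^2 + 168*m + y^2*(-25*m - 5) + y*(-50*m^2 + 110*m + 24) + 36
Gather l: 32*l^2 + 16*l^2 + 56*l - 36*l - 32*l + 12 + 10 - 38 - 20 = 48*l^2 - 12*l - 36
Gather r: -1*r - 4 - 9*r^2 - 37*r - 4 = -9*r^2 - 38*r - 8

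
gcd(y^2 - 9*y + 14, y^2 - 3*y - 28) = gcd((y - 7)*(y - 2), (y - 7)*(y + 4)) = y - 7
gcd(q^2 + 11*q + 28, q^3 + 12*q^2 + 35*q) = q + 7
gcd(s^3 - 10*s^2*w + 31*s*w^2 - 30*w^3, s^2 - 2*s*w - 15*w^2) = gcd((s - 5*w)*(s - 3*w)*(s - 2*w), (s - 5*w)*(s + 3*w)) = s - 5*w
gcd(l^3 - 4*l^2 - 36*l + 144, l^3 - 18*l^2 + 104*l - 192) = l^2 - 10*l + 24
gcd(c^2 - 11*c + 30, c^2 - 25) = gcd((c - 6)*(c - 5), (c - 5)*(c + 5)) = c - 5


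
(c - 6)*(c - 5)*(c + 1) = c^3 - 10*c^2 + 19*c + 30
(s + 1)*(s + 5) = s^2 + 6*s + 5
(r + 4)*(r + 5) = r^2 + 9*r + 20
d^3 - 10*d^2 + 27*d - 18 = (d - 6)*(d - 3)*(d - 1)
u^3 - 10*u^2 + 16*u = u*(u - 8)*(u - 2)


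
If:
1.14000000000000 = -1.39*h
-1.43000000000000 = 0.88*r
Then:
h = -0.82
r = -1.62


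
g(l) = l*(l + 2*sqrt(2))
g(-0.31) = -0.78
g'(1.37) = 5.57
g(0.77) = 2.77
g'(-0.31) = 2.21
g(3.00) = 17.49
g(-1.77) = -1.87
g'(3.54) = 9.91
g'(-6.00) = -9.17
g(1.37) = 5.75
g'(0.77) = 4.37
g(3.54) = 22.54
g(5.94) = 52.08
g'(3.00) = 8.83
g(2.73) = 15.17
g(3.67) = 23.85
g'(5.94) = 14.71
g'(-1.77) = -0.71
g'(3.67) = 10.17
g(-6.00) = 19.03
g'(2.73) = 8.29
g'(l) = 2*l + 2*sqrt(2)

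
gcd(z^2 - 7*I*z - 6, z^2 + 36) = z - 6*I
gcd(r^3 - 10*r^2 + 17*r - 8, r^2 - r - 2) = 1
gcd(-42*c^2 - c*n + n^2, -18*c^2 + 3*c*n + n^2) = 6*c + n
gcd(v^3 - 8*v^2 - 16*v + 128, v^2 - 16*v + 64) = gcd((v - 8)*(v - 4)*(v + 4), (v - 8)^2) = v - 8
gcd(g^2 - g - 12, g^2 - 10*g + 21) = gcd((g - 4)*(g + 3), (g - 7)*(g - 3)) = 1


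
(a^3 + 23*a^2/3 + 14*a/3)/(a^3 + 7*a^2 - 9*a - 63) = a*(3*a + 2)/(3*(a^2 - 9))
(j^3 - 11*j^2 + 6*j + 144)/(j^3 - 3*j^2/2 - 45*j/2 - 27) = 2*(j - 8)/(2*j + 3)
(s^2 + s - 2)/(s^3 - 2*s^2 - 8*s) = (s - 1)/(s*(s - 4))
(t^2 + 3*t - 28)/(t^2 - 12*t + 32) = (t + 7)/(t - 8)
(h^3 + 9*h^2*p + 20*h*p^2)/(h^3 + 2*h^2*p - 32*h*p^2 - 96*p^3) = h*(-h - 5*p)/(-h^2 + 2*h*p + 24*p^2)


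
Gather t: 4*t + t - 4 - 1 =5*t - 5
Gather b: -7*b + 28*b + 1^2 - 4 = 21*b - 3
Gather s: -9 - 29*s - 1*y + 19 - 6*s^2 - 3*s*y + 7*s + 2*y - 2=-6*s^2 + s*(-3*y - 22) + y + 8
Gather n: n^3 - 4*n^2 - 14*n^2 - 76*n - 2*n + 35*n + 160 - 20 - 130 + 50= n^3 - 18*n^2 - 43*n + 60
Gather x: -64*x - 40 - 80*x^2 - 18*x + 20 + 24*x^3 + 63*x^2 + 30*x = 24*x^3 - 17*x^2 - 52*x - 20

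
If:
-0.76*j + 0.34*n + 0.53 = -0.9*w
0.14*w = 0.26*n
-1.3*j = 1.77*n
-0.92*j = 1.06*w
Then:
No Solution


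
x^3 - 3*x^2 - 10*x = x*(x - 5)*(x + 2)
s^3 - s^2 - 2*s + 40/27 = (s - 5/3)*(s - 2/3)*(s + 4/3)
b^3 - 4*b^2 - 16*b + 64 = (b - 4)^2*(b + 4)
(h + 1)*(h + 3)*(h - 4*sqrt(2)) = h^3 - 4*sqrt(2)*h^2 + 4*h^2 - 16*sqrt(2)*h + 3*h - 12*sqrt(2)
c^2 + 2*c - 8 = (c - 2)*(c + 4)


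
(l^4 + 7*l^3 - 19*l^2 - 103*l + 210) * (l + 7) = l^5 + 14*l^4 + 30*l^3 - 236*l^2 - 511*l + 1470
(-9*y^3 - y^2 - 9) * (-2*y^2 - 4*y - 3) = 18*y^5 + 38*y^4 + 31*y^3 + 21*y^2 + 36*y + 27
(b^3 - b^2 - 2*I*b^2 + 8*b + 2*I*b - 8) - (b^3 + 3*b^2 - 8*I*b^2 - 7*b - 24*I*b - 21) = -4*b^2 + 6*I*b^2 + 15*b + 26*I*b + 13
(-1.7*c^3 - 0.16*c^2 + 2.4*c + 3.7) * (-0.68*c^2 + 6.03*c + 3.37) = 1.156*c^5 - 10.1422*c^4 - 8.3258*c^3 + 11.4168*c^2 + 30.399*c + 12.469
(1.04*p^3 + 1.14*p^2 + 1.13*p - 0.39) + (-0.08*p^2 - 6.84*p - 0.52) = 1.04*p^3 + 1.06*p^2 - 5.71*p - 0.91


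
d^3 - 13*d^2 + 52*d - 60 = (d - 6)*(d - 5)*(d - 2)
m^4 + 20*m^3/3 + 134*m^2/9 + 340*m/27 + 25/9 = (m + 1/3)*(m + 5/3)^2*(m + 3)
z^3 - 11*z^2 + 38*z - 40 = (z - 5)*(z - 4)*(z - 2)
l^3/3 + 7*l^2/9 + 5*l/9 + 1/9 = (l/3 + 1/3)*(l + 1/3)*(l + 1)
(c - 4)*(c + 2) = c^2 - 2*c - 8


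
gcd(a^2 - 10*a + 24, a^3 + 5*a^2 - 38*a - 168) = a - 6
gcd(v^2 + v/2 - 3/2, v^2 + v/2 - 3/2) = v^2 + v/2 - 3/2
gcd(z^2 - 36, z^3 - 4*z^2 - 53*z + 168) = 1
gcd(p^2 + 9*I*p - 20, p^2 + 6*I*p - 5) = p + 5*I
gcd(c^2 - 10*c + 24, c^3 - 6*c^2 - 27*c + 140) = c - 4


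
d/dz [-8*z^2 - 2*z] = -16*z - 2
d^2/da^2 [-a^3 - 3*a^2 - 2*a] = -6*a - 6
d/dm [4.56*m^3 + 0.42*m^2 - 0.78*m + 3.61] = 13.68*m^2 + 0.84*m - 0.78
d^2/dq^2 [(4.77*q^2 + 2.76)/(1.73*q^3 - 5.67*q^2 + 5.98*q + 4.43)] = (28.552266*q^6 - 196.9605*q^4 - 621.496134*q^3 + 1422.58563*q^2 - 688.40748*q + 523.270866)/(5.177717*q^9 - 50.909229*q^8 + 220.545417*q^7 - 494.45913*q^6 + 501.621864*q^5 + 93.9552089999998*q^4 - 585.537005*q^3 + 141.436167*q^2 + 352.070706*q + 86.938307)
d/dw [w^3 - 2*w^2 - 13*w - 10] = 3*w^2 - 4*w - 13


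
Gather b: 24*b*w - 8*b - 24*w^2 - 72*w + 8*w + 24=b*(24*w - 8) - 24*w^2 - 64*w + 24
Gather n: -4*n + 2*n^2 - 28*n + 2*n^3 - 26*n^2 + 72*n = 2*n^3 - 24*n^2 + 40*n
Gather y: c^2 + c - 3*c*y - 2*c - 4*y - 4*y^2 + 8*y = c^2 - c - 4*y^2 + y*(4 - 3*c)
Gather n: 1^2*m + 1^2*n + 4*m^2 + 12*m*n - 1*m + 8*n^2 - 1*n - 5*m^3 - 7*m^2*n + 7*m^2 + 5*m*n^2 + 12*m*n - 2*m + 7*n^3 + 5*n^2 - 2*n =-5*m^3 + 11*m^2 - 2*m + 7*n^3 + n^2*(5*m + 13) + n*(-7*m^2 + 24*m - 2)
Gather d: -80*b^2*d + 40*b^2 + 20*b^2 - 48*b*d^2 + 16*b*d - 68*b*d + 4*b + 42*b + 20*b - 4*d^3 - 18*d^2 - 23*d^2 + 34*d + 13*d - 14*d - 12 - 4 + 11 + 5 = 60*b^2 + 66*b - 4*d^3 + d^2*(-48*b - 41) + d*(-80*b^2 - 52*b + 33)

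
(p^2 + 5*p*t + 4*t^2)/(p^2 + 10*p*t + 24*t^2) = (p + t)/(p + 6*t)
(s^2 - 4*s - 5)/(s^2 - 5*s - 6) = (s - 5)/(s - 6)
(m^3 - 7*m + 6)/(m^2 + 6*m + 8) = (m^3 - 7*m + 6)/(m^2 + 6*m + 8)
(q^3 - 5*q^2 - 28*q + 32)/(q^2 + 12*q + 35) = (q^3 - 5*q^2 - 28*q + 32)/(q^2 + 12*q + 35)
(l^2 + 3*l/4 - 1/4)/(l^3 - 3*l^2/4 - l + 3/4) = (4*l - 1)/(4*l^2 - 7*l + 3)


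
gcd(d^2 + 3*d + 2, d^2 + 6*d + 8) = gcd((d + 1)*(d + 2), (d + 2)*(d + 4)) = d + 2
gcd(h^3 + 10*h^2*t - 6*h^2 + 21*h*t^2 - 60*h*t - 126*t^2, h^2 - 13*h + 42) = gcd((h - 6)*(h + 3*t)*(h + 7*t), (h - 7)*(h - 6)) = h - 6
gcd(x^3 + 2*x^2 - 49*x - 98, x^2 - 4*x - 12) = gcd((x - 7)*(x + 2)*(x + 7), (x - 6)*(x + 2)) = x + 2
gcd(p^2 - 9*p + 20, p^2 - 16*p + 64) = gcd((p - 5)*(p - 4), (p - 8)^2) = 1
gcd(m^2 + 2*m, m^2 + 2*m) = m^2 + 2*m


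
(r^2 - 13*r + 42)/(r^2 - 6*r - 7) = (r - 6)/(r + 1)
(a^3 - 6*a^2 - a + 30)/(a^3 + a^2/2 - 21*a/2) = 2*(a^2 - 3*a - 10)/(a*(2*a + 7))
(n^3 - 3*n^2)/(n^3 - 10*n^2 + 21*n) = n/(n - 7)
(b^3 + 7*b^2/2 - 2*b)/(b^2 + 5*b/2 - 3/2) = b*(b + 4)/(b + 3)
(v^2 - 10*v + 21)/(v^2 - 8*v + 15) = (v - 7)/(v - 5)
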